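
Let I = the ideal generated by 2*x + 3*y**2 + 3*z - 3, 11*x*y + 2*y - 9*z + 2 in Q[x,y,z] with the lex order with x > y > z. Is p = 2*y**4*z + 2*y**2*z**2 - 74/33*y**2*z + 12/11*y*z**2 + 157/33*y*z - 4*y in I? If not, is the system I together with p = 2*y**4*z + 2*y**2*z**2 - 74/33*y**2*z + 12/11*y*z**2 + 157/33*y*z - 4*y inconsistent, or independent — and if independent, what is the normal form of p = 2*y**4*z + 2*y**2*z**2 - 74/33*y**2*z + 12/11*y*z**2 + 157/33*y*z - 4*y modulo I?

2*y**4*z + 2*y**2*z**2 - 74/33*y**2*z + 12/11*y*z**2 + 157/33*y*z - 4*y is independent of I; its normal form modulo I is 5*y*z - 4*y.

First compute the reduced Gröbner basis of I by Buchberger's algorithm.
f_1 = 2*x + 3*y**2 + 3*z - 3, LT = x.
f_2 = 11*x*y + 2*y - 9*z + 2, LT = x*y.

S(f_1,f_2): lcm = x*y. S = 3/2*y**3 + 3/2*y*z - 37/22*y + 9/11*z - 2/11.
  leading term y**3: no divisor's leading term divides it; move 3/2*y**3 to the remainder.
  leading term y*z: no divisor's leading term divides it; move 3/2*y*z to the remainder.
  leading term y: no divisor's leading term divides it; move -37/22*y to the remainder.
  leading term z: no divisor's leading term divides it; move 9/11*z to the remainder.
  leading term 1: no divisor's leading term divides it; move -2/11 to the remainder.
  remainder 3/2*y**3 + 3/2*y*z - 37/22*y + 9/11*z - 2/11 ≠ 0; add h_3 = 3/2*y**3 + 3/2*y*z - 37/22*y + 9/11*z - 2/11 to the basis.

S(f_1,h_3): leading monomials are coprime, so the S-polynomial reduces to 0 (Buchberger's first criterion).
S(f_2,h_3): lcm = x*y**3. S = -x*y*z + 37/33*x*y - 6/11*x*z + 4/33*x + 2/11*y**3 - 9/11*y**2*z + 2/11*y**2.
  leading term x*y*z: subtract (-1/2*y*z)·f_1 from -x*y*z + 37/33*x*y - 6/11*x*z + 4/33*x + 2/11*y**3 - 9/11*y**2*z + 2/11*y**2 → 37/33*x*y - 6/11*x*z + 4/33*x + 3/2*y**3*z + 2/11*y**3 - 9/11*y**2*z + 2/11*y**2 + 3/2*y*z**2 - 3/2*y*z
  leading term x*y: subtract (37/66*y)·f_1 from 37/33*x*y - 6/11*x*z + 4/33*x + 3/2*y**3*z + 2/11*y**3 - 9/11*y**2*z + 2/11*y**2 + 3/2*y*z**2 - 3/2*y*z → -6/11*x*z + 4/33*x + 3/2*y**3*z - 3/2*y**3 - 9/11*y**2*z + 2/11*y**2 + 3/2*y*z**2 - 35/11*y*z + 37/22*y
  leading term x*z: subtract (-3/11*z)·f_1 from -6/11*x*z + 4/33*x + 3/2*y**3*z - 3/2*y**3 - 9/11*y**2*z + 2/11*y**2 + 3/2*y*z**2 - 35/11*y*z + 37/22*y → 4/33*x + 3/2*y**3*z - 3/2*y**3 + 2/11*y**2 + 3/2*y*z**2 - 35/11*y*z + 37/22*y + 9/11*z**2 - 9/11*z
  leading term x: subtract (2/33)·f_1 from 4/33*x + 3/2*y**3*z - 3/2*y**3 + 2/11*y**2 + 3/2*y*z**2 - 35/11*y*z + 37/22*y + 9/11*z**2 - 9/11*z → 3/2*y**3*z - 3/2*y**3 + 3/2*y*z**2 - 35/11*y*z + 37/22*y + 9/11*z**2 - z + 2/11
  leading term y**3*z: subtract (z)·h_3 from 3/2*y**3*z - 3/2*y**3 + 3/2*y*z**2 - 35/11*y*z + 37/22*y + 9/11*z**2 - z + 2/11 → -3/2*y**3 - 3/2*y*z + 37/22*y - 9/11*z + 2/11
  leading term y**3: subtract (-1)·h_3 from -3/2*y**3 - 3/2*y*z + 37/22*y - 9/11*z + 2/11 → 0
  remainder 0.

Every S-polynomial of the final basis reduces to 0, so we have a Gröbner basis.
Inter-reduce: drop elements whose leading term is divisible by another's, tail-reduce, and make monic.
Reduced Gröbner basis: {x + 3/2*y**2 + 3/2*z - 3/2, y**3 + y*z - 37/33*y + 6/11*z - 4/33}.
Label its elements g_1 = x + 3/2*y**2 + 3/2*z - 3/2, g_2 = y**3 + y*z - 37/33*y + 6/11*z - 4/33.

Reduce p = 2*y**4*z + 2*y**2*z**2 - 74/33*y**2*z + 12/11*y*z**2 + 157/33*y*z - 4*y modulo G:
  leading term y**4*z: subtract (2*y*z)·g_2 from 2*y**4*z + 2*y**2*z**2 - 74/33*y**2*z + 12/11*y*z**2 + 157/33*y*z - 4*y → 5*y*z - 4*y
  leading term y*z: no divisor's leading term divides it; move 5*y*z to the remainder.
  leading term y: no divisor's leading term divides it; move -4*y to the remainder.
  normal form = 5*y*z - 4*y.
The normal form is nonzero, so p ∉ I. Since p minus its normal form lies in I, I + (p) = I + (r) where r = 5*y*z - 4*y; decide whether this ideal is the whole ring.
Run Buchberger on G together with r (pairs among the g_i already reduce to 0 since G is a Gröbner basis):
g_1 = x + 3/2*y**2 + 3/2*z - 3/2, LT = x.
g_2 = y**3 + y*z - 37/33*y + 6/11*z - 4/33, LT = y**3.
r = 5*y*z - 4*y, LT = y*z.

S(g_1,g_2): leading monomials are coprime, so the S-polynomial reduces to 0 (Buchberger's first criterion).
S(g_1,r): leading monomials are coprime, so the S-polynomial reduces to 0 (Buchberger's first criterion).
S(g_2,r): lcm = y**3*z. S = 4/5*y**3 + y*z**2 - 37/33*y*z + 6/11*z**2 - 4/33*z.
  leading term y**3: subtract (4/5)·g_2 from 4/5*y**3 + y*z**2 - 37/33*y*z + 6/11*z**2 - 4/33*z → y*z**2 - 317/165*y*z + 148/165*y + 6/11*z**2 - 92/165*z + 16/165
  leading term y*z**2: subtract (1/5*z)·r from y*z**2 - 317/165*y*z + 148/165*y + 6/11*z**2 - 92/165*z + 16/165 → -37/33*y*z + 148/165*y + 6/11*z**2 - 92/165*z + 16/165
  leading term y*z: subtract (-37/165)·r from -37/33*y*z + 148/165*y + 6/11*z**2 - 92/165*z + 16/165 → 6/11*z**2 - 92/165*z + 16/165
  leading term z**2: no divisor's leading term divides it; move 6/11*z**2 to the remainder.
  leading term z: no divisor's leading term divides it; move -92/165*z to the remainder.
  leading term 1: no divisor's leading term divides it; move 16/165 to the remainder.
  remainder 6/11*z**2 - 92/165*z + 16/165 ≠ 0; add m_4 = 6/11*z**2 - 92/165*z + 16/165 to the basis.

S(g_1,m_4): leading monomials are coprime, so the S-polynomial reduces to 0 (Buchberger's first criterion).
S(g_2,m_4): leading monomials are coprime, so the S-polynomial reduces to 0 (Buchberger's first criterion).
S(r,m_4): lcm = y*z**2. S = 2/9*y*z - 8/45*y.
  leading term y*z: subtract (2/45)·r from 2/9*y*z - 8/45*y → 0
  remainder 0.

Every S-polynomial of the final basis reduces to 0, so we have a Gröbner basis.
Inter-reduce: drop elements whose leading term is divisible by another's, tail-reduce, and make monic.
Reduced Gröbner basis: {x + 3/2*y**2 + 3/2*z - 3/2, y**3 - 53/165*y + 6/11*z - 4/33, y*z - 4/5*y, z**2 - 46/45*z + 8/45}.
The reduced Gröbner basis of I + (p) is {x + 3/2*y**2 + 3/2*z - 3/2, y**3 - 53/165*y + 6/11*z - 4/33, y*z - 4/5*y, z**2 - 46/45*z + 8/45} ≠ {1}, a proper ideal, so the enlarged system stays consistent: p is independent of I, with normal form 5*y*z - 4*y.

The remainder on division by a Gröbner basis is unique — it is the normal form.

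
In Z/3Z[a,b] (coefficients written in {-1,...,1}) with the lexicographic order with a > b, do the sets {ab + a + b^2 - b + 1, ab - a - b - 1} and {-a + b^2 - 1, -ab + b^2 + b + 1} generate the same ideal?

No, the ideals differ.

For a fixed monomial order, each ideal has a unique reduced Gröbner basis; comparing bases decides equality.
Buchberger on the first generating set:
f_1 = ab + a + b^2 - b + 1, LT = ab.
f_2 = ab - a - b - 1, LT = ab.

S(f_1,f_2): lcm = ab. S = -a + b^2 - 1.
  leading term a: no divisor's leading term divides it; move -a to the remainder.
  leading term b^2: no divisor's leading term divides it; move b^2 to the remainder.
  leading term 1: no divisor's leading term divides it; move -1 to the remainder.
  remainder -a + b^2 - 1 ≠ 0; add g_3 = -a + b^2 - 1 to the basis.

S(f_1,g_3): lcm = ab. S = a + b^3 + b^2 + b + 1.
  leading term a: subtract (-1)·g_3 from a + b^3 + b^2 + b + 1 → b^3 - b^2 + b
  leading term b^3: no divisor's leading term divides it; move b^3 to the remainder.
  leading term b^2: no divisor's leading term divides it; move -b^2 to the remainder.
  leading term b: no divisor's leading term divides it; move b to the remainder.
  remainder b^3 - b^2 + b ≠ 0; add g_4 = b^3 - b^2 + b to the basis.

The other S-polynomials (S(f_2,g_3), S(f_1,g_4), S(f_2,g_4), S(g_3,g_4)) all reduce to 0 modulo the current basis, so we have a Gröbner basis.
Inter-reduce: drop elements whose leading term is divisible by another's, tail-reduce, and make monic.
Reduced Gröbner basis: {a - b^2 + 1, b^3 - b^2 + b}.

Buchberger on the second generating set:
h_1 = -a + b^2 - 1, LT = a.
h_2 = -ab + b^2 + b + 1, LT = ab.

S(h_1,h_2): lcm = ab. S = -b^3 + b^2 - b + 1.
  leading term b^3: no divisor's leading term divides it; move -b^3 to the remainder.
  leading term b^2: no divisor's leading term divides it; move b^2 to the remainder.
  leading term b: no divisor's leading term divides it; move -b to the remainder.
  leading term 1: no divisor's leading term divides it; move 1 to the remainder.
  remainder -b^3 + b^2 - b + 1 ≠ 0; add k_3 = -b^3 + b^2 - b + 1 to the basis.

The other S-polynomials (S(h_1,k_3), S(h_2,k_3)) all reduce to 0 modulo the current basis, so we have a Gröbner basis.
Inter-reduce: drop elements whose leading term is divisible by another's, tail-reduce, and make monic.
Reduced Gröbner basis: {a - b^2 + 1, b^3 - b^2 + b - 1}.

The bases are distinct; the ideals are different.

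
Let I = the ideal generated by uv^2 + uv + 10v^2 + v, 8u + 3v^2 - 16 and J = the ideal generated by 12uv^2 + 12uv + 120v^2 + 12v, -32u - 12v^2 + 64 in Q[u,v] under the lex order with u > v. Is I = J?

Yes, the ideals are equal.

Equality of ideals is decidable: compute both reduced Gröbner bases (unique for the ordering) and check whether they agree.
Buchberger on the first generating set:
f_1 = uv^2 + uv + 10v^2 + v, LT = uv^2.
f_2 = 8u + 3v^2 - 16, LT = u.

S(f_1,f_2): lcm = uv^2. S = uv - 3/8v^4 + 12v^2 + v.
  leading term uv: subtract (1/8v)·f_2 from uv - 3/8v^4 + 12v^2 + v → -3/8v^4 - 3/8v^3 + 12v^2 + 3v
  leading term v^4: no divisor's leading term divides it; move -3/8v^4 to the remainder.
  leading term v^3: no divisor's leading term divides it; move -3/8v^3 to the remainder.
  leading term v^2: no divisor's leading term divides it; move 12v^2 to the remainder.
  leading term v: no divisor's leading term divides it; move 3v to the remainder.
  remainder -3/8v^4 - 3/8v^3 + 12v^2 + 3v ≠ 0; add g_3 = -3/8v^4 - 3/8v^3 + 12v^2 + 3v to the basis.

S(f_1,g_3): lcm = uv^4. S = 32uv^2 + 8uv + 10v^4 + v^3.
  leading term uv^2: subtract (32)·f_1 from 32uv^2 + 8uv + 10v^4 + v^3 → -24uv + 10v^4 + v^3 - 320v^2 - 32v
  leading term uv: subtract (-3v)·f_2 from -24uv + 10v^4 + v^3 - 320v^2 - 32v → 10v^4 + 10v^3 - 320v^2 - 80v
  leading term v^4: subtract (-80/3)·g_3 from 10v^4 + 10v^3 - 320v^2 - 80v → 0
  remainder 0.

S(f_2,g_3): leading monomials are coprime, so the S-polynomial reduces to 0 (Buchberger's first criterion).
Every S-polynomial of the final basis reduces to 0, so we have a Gröbner basis.
Inter-reduce: drop elements whose leading term is divisible by another's, tail-reduce, and make monic.
Reduced Gröbner basis: {u + 3/8v^2 - 2, v^4 + v^3 - 32v^2 - 8v}.

Buchberger on the second generating set:
h_1 = 12uv^2 + 12uv + 120v^2 + 12v, LT = uv^2.
h_2 = -32u - 12v^2 + 64, LT = u.

S(h_1,h_2): lcm = uv^2. S = uv - 3/8v^4 + 12v^2 + v.
  leading term uv: subtract (-1/32v)·h_2 from uv - 3/8v^4 + 12v^2 + v → -3/8v^4 - 3/8v^3 + 12v^2 + 3v
  leading term v^4: no divisor's leading term divides it; move -3/8v^4 to the remainder.
  leading term v^3: no divisor's leading term divides it; move -3/8v^3 to the remainder.
  leading term v^2: no divisor's leading term divides it; move 12v^2 to the remainder.
  leading term v: no divisor's leading term divides it; move 3v to the remainder.
  remainder -3/8v^4 - 3/8v^3 + 12v^2 + 3v ≠ 0; add k_3 = -3/8v^4 - 3/8v^3 + 12v^2 + 3v to the basis.

S(h_1,k_3): lcm = uv^4. S = 32uv^2 + 8uv + 10v^4 + v^3.
  leading term uv^2: subtract (8/3)·h_1 from 32uv^2 + 8uv + 10v^4 + v^3 → -24uv + 10v^4 + v^3 - 320v^2 - 32v
  leading term uv: subtract (3/4v)·h_2 from -24uv + 10v^4 + v^3 - 320v^2 - 32v → 10v^4 + 10v^3 - 320v^2 - 80v
  leading term v^4: subtract (-80/3)·k_3 from 10v^4 + 10v^3 - 320v^2 - 80v → 0
  remainder 0.

S(h_2,k_3): leading monomials are coprime, so the S-polynomial reduces to 0 (Buchberger's first criterion).
Every S-polynomial of the final basis reduces to 0, so we have a Gröbner basis.
Inter-reduce: drop elements whose leading term is divisible by another's, tail-reduce, and make monic.
Reduced Gröbner basis: {u + 3/8v^2 - 2, v^4 + v^3 - 32v^2 - 8v}.

Same reduced basis, so the two generating sets span the same ideal.
The same test decides containment: I ⊆ J iff every generator of I reduces to 0 modulo a Gröbner basis of J.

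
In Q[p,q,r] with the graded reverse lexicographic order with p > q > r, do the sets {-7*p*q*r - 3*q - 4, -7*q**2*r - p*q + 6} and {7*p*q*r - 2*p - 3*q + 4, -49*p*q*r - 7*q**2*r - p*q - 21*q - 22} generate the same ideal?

Two ideals are equal iff their reduced Gröbner bases coincide (the reduced basis is unique for a fixed ordering).
Buchberger on the first generating set:
f_1 = -7*p*q*r - 3*q - 4, LT = p*q*r.
f_2 = -7*q**2*r - p*q + 6, LT = q**2*r.

S(f_1,f_2): lcm = p*q**2*r. S = -1/7*p**2*q + 3/7*q**2 + 6/7*p + 4/7*q.
  leading term p**2*q: no divisor's leading term divides it; move -1/7*p**2*q to the remainder.
  leading term q**2: no divisor's leading term divides it; move 3/7*q**2 to the remainder.
  leading term p: no divisor's leading term divides it; move 6/7*p to the remainder.
  leading term q: no divisor's leading term divides it; move 4/7*q to the remainder.
  remainder -1/7*p**2*q + 3/7*q**2 + 6/7*p + 4/7*q ≠ 0; add g_3 = -1/7*p**2*q + 3/7*q**2 + 6/7*p + 4/7*q to the basis.

S(f_1,g_3): lcm = p**2*q*r. S = 3*q**2*r + 3/7*p*q + 6*p*r + 4*q*r + 4/7*p.
  leading term q**2*r: subtract (-3/7)·f_2 from 3*q**2*r + 3/7*p*q + 6*p*r + 4*q*r + 4/7*p → 6*p*r + 4*q*r + 4/7*p + 18/7
  leading term p*r: no divisor's leading term divides it; move 6*p*r to the remainder.
  leading term q*r: no divisor's leading term divides it; move 4*q*r to the remainder.
  leading term p: no divisor's leading term divides it; move 4/7*p to the remainder.
  leading term 1: no divisor's leading term divides it; move 18/7 to the remainder.
  remainder 6*p*r + 4*q*r + 4/7*p + 18/7 ≠ 0; add g_4 = 6*p*r + 4*q*r + 4/7*p + 18/7 to the basis.

The other S-polynomials (S(f_2,g_3), S(f_1,g_4), S(f_2,g_4), S(g_3,g_4)) all reduce to 0 modulo the current basis, so we have a Gröbner basis.
Inter-reduce: drop elements whose leading term is divisible by another's, tail-reduce, and make monic.
Reduced Gröbner basis: {p**2*q - 3*q**2 - 6*p - 4*q, q**2*r + 1/7*p*q - 6/7, p*r + 2/3*q*r + 2/21*p + 3/7}.

Buchberger on the second generating set:
h_1 = 7*p*q*r - 2*p - 3*q + 4, LT = p*q*r.
h_2 = -49*p*q*r - 7*q**2*r - p*q - 21*q - 22, LT = p*q*r.

S(h_1,h_2): lcm = p*q*r. S = -1/7*q**2*r - 1/49*p*q - 2/7*p - 6/7*q + 6/49.
  leading term q**2*r: no divisor's leading term divides it; move -1/7*q**2*r to the remainder.
  leading term p*q: no divisor's leading term divides it; move -1/49*p*q to the remainder.
  leading term p: no divisor's leading term divides it; move -2/7*p to the remainder.
  leading term q: no divisor's leading term divides it; move -6/7*q to the remainder.
  leading term 1: no divisor's leading term divides it; move 6/49 to the remainder.
  remainder -1/7*q**2*r - 1/49*p*q - 2/7*p - 6/7*q + 6/49 ≠ 0; add k_3 = -1/7*q**2*r - 1/49*p*q - 2/7*p - 6/7*q + 6/49 to the basis.

S(h_1,k_3): lcm = p*q**2*r. S = -1/7*p**2*q - 2*p**2 - 44/7*p*q - 3/7*q**2 + 6/7*p + 4/7*q.
  leading term p**2*q: no divisor's leading term divides it; move -1/7*p**2*q to the remainder.
  leading term p**2: no divisor's leading term divides it; move -2*p**2 to the remainder.
  leading term p*q: no divisor's leading term divides it; move -44/7*p*q to the remainder.
  leading term q**2: no divisor's leading term divides it; move -3/7*q**2 to the remainder.
  leading term p: no divisor's leading term divides it; move 6/7*p to the remainder.
  leading term q: no divisor's leading term divides it; move 4/7*q to the remainder.
  remainder -1/7*p**2*q - 2*p**2 - 44/7*p*q - 3/7*q**2 + 6/7*p + 4/7*q ≠ 0; add k_4 = -1/7*p**2*q - 2*p**2 - 44/7*p*q - 3/7*q**2 + 6/7*p + 4/7*q to the basis.

S(h_1,k_4): lcm = p**2*q*r. S = -14*p**2*r - 44*p*q*r - 3*q**2*r - 2/7*p**2 - 3/7*p*q + 6*p*r + 4*q*r + 4/7*p.
  leading term p**2*r: no divisor's leading term divides it; move -14*p**2*r to the remainder.
  leading term p*q*r: subtract (-44/7)·h_1 from -44*p*q*r - 3*q**2*r - 2/7*p**2 - 3/7*p*q + 6*p*r + 4*q*r + 4/7*p → -3*q**2*r - 2/7*p**2 - 3/7*p*q + 6*p*r + 4*q*r - 12*p - 132/7*q + 176/7
  leading term q**2*r: subtract (21)·k_3 from -3*q**2*r - 2/7*p**2 - 3/7*p*q + 6*p*r + 4*q*r - 12*p - 132/7*q + 176/7 → -2/7*p**2 + 6*p*r + 4*q*r - 6*p - 6/7*q + 158/7
  leading term p**2: no divisor's leading term divides it; move -2/7*p**2 to the remainder.
  leading term p*r: no divisor's leading term divides it; move 6*p*r to the remainder.
  leading term q*r: no divisor's leading term divides it; move 4*q*r to the remainder.
  leading term p: no divisor's leading term divides it; move -6*p to the remainder.
  leading term q: no divisor's leading term divides it; move -6/7*q to the remainder.
  leading term 1: no divisor's leading term divides it; move 158/7 to the remainder.
  remainder -14*p**2*r - 2/7*p**2 + 6*p*r + 4*q*r - 6*p - 6/7*q + 158/7 ≠ 0; add k_5 = -14*p**2*r - 2/7*p**2 + 6*p*r + 4*q*r - 6*p - 6/7*q + 158/7 to the basis.

The other S-polynomials (S(h_2,k_3), S(h_2,k_4), S(k_3,k_4), S(h_1,k_5), S(h_2,k_5), S(k_3,k_5), S(k_4,k_5)) all reduce to 0 modulo the current basis, so we have a Gröbner basis.
Inter-reduce: drop elements whose leading term is divisible by another's, tail-reduce, and make monic.
Reduced Gröbner basis: {p**2*q + 14*p**2 + 44*p*q + 3*q**2 - 6*p - 4*q, p**2*r + 1/49*p**2 - 3/7*p*r - 2/7*q*r + 3/7*p + 3/49*q - 79/49, p*q*r - 2/7*p - 3/7*q + 4/7, q**2*r + 1/7*p*q + 2*p + 6*q - 6/7}.

These differ, so the ideals are not equal.

No, the ideals differ.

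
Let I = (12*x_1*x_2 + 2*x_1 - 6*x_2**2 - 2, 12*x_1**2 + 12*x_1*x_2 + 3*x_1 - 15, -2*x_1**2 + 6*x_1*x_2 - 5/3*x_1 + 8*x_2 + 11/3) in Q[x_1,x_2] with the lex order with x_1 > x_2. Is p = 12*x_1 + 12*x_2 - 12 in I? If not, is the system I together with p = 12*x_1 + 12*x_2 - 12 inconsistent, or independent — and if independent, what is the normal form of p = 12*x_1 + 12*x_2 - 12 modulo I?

First compute the reduced Gröbner basis of I by Buchberger's algorithm.
f_1 = 12*x_1*x_2 + 2*x_1 - 6*x_2**2 - 2, LT = x_1*x_2.
f_2 = 12*x_1**2 + 12*x_1*x_2 + 3*x_1 - 15, LT = x_1**2.
f_3 = -2*x_1**2 + 6*x_1*x_2 - 5/3*x_1 + 8*x_2 + 11/3, LT = x_1**2.

S(f_1,f_2): lcm = x_1**2*x_2. S = 1/6*x_1**2 - 3/2*x_1*x_2**2 - 1/4*x_1*x_2 - 1/6*x_1 + 5/4*x_2.
  leading term x_1**2: subtract (1/72)·f_2 from 1/6*x_1**2 - 3/2*x_1*x_2**2 - 1/4*x_1*x_2 - 1/6*x_1 + 5/4*x_2 → -3/2*x_1*x_2**2 - 5/12*x_1*x_2 - 5/24*x_1 + 5/4*x_2 + 5/24
  leading term x_1*x_2**2: subtract (-1/8*x_2)·f_1 from -3/2*x_1*x_2**2 - 5/12*x_1*x_2 - 5/24*x_1 + 5/4*x_2 + 5/24 → -1/6*x_1*x_2 - 5/24*x_1 - 3/4*x_2**3 + x_2 + 5/24
  leading term x_1*x_2: subtract (-1/72)·f_1 from -1/6*x_1*x_2 - 5/24*x_1 - 3/4*x_2**3 + x_2 + 5/24 → -13/72*x_1 - 3/4*x_2**3 - 1/12*x_2**2 + x_2 + 13/72
  leading term x_1: no divisor's leading term divides it; move -13/72*x_1 to the remainder.
  leading term x_2**3: no divisor's leading term divides it; move -3/4*x_2**3 to the remainder.
  leading term x_2**2: no divisor's leading term divides it; move -1/12*x_2**2 to the remainder.
  leading term x_2: no divisor's leading term divides it; move x_2 to the remainder.
  leading term 1: no divisor's leading term divides it; move 13/72 to the remainder.
  remainder -13/72*x_1 - 3/4*x_2**3 - 1/12*x_2**2 + x_2 + 13/72 ≠ 0; add h_4 = -13/72*x_1 - 3/4*x_2**3 - 1/12*x_2**2 + x_2 + 13/72 to the basis.

S(f_1,f_3): lcm = x_1**2*x_2. S = 1/6*x_1**2 + 5/2*x_1*x_2**2 - 5/6*x_1*x_2 - 1/6*x_1 + 4*x_2**2 + 11/6*x_2.
  leading term x_1**2: subtract (1/72)·f_2 from 1/6*x_1**2 + 5/2*x_1*x_2**2 - 5/6*x_1*x_2 - 1/6*x_1 + 4*x_2**2 + 11/6*x_2 → 5/2*x_1*x_2**2 - x_1*x_2 - 5/24*x_1 + 4*x_2**2 + 11/6*x_2 + 5/24
  leading term x_1*x_2**2: subtract (5/24*x_2)·f_1 from 5/2*x_1*x_2**2 - x_1*x_2 - 5/24*x_1 + 4*x_2**2 + 11/6*x_2 + 5/24 → -17/12*x_1*x_2 - 5/24*x_1 + 5/4*x_2**3 + 4*x_2**2 + 9/4*x_2 + 5/24
  leading term x_1*x_2: subtract (-17/144)·f_1 from -17/12*x_1*x_2 - 5/24*x_1 + 5/4*x_2**3 + 4*x_2**2 + 9/4*x_2 + 5/24 → 1/36*x_1 + 5/4*x_2**3 + 79/24*x_2**2 + 9/4*x_2 - 1/36
  leading term x_1: subtract (-2/13)·h_4 from 1/36*x_1 + 5/4*x_2**3 + 79/24*x_2**2 + 9/4*x_2 - 1/36 → 59/52*x_2**3 + 341/104*x_2**2 + 125/52*x_2
  leading term x_2**3: no divisor's leading term divides it; move 59/52*x_2**3 to the remainder.
  leading term x_2**2: no divisor's leading term divides it; move 341/104*x_2**2 to the remainder.
  leading term x_2: no divisor's leading term divides it; move 125/52*x_2 to the remainder.
  remainder 59/52*x_2**3 + 341/104*x_2**2 + 125/52*x_2 ≠ 0; add h_5 = 59/52*x_2**3 + 341/104*x_2**2 + 125/52*x_2 to the basis.

S(f_2,f_3): lcm = x_1**2. S = 4*x_1*x_2 - 7/12*x_1 + 4*x_2 + 7/12.
  leading term x_1*x_2: subtract (1/3)·f_1 from 4*x_1*x_2 - 7/12*x_1 + 4*x_2 + 7/12 → -5/4*x_1 + 2*x_2**2 + 4*x_2 + 5/4
  leading term x_1: subtract (90/13)·h_4 from -5/4*x_1 + 2*x_2**2 + 4*x_2 + 5/4 → 135/26*x_2**3 + 67/26*x_2**2 - 38/13*x_2
  leading term x_2**3: subtract (270/59)·h_5 from 135/26*x_2**3 + 67/26*x_2**2 - 38/13*x_2 → -2933/236*x_2**2 - 1643/118*x_2
  leading term x_2**2: no divisor's leading term divides it; move -2933/236*x_2**2 to the remainder.
  leading term x_2: no divisor's leading term divides it; move -1643/118*x_2 to the remainder.
  remainder -2933/236*x_2**2 - 1643/118*x_2 ≠ 0; add h_6 = -2933/236*x_2**2 - 1643/118*x_2 to the basis.

S(f_1,h_4): lcm = x_1*x_2. S = 1/6*x_1 - 54/13*x_2**4 - 6/13*x_2**3 + 131/26*x_2**2 + x_2 - 1/6.
  leading term x_1: subtract (-12/13)·h_4 from 1/6*x_1 - 54/13*x_2**4 - 6/13*x_2**3 + 131/26*x_2**2 + x_2 - 1/6 → -54/13*x_2**4 - 15/13*x_2**3 + 129/26*x_2**2 + 25/13*x_2
  leading term x_2**4: subtract (-216/59*x_2)·h_5 from -54/13*x_2**4 - 15/13*x_2**3 + 129/26*x_2**2 + 25/13*x_2 → 8322/767*x_2**3 + 21111/1534*x_2**2 + 25/13*x_2
  leading term x_2**3: subtract (33288/3481)·h_5 from 8322/767*x_2**3 + 21111/1534*x_2**2 + 25/13*x_2 → -122481/6962*x_2**2 - 73325/3481*x_2
  leading term x_2**2: subtract (244962/173047)·h_6 from -122481/6962*x_2**2 - 73325/3481*x_2 → -234338/173047*x_2
  leading term x_2: no divisor's leading term divides it; move -234338/173047*x_2 to the remainder.
  remainder -234338/173047*x_2 ≠ 0; add h_7 = -234338/173047*x_2 to the basis.

The other S-polynomials (S(f_2,h_4), S(f_3,h_4), S(f_1,h_5), S(f_2,h_5), S(f_3,h_5), S(h_4,h_5), S(f_1,h_6), S(f_2,h_6), S(f_3,h_6), S(h_4,h_6), S(h_5,h_6), S(f_1,h_7), S(f_2,h_7), S(f_3,h_7), S(h_4,h_7), S(h_5,h_7), S(h_6,h_7)) all reduce to 0 modulo the current basis, so we have a Gröbner basis.
Inter-reduce: drop elements whose leading term is divisible by another's, tail-reduce, and make monic.
Reduced Gröbner basis: {x_1 - 1, x_2}.
Label its elements g_1 = x_1 - 1, g_2 = x_2.

Reduce p = 12*x_1 + 12*x_2 - 12 modulo G:
  leading term x_1: subtract (12)·g_1 from 12*x_1 + 12*x_2 - 12 → 12*x_2
  leading term x_2: subtract (12)·g_2 from 12*x_2 → 0
  normal form = 0.
Since the normal form is 0, p ∈ I.

12*x_1 + 12*x_2 - 12 lies in I (it reduces to 0).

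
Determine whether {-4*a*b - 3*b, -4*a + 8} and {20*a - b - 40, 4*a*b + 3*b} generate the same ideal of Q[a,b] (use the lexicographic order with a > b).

Equality of ideals is decidable: compute both reduced Gröbner bases (unique for the ordering) and check whether they agree.
Buchberger on the first generating set:
f_1 = -4*a*b - 3*b, LT = a*b.
f_2 = -4*a + 8, LT = a.

S(f_1,f_2): lcm = a*b. S = 11/4*b.
  leading term b: no divisor's leading term divides it; move 11/4*b to the remainder.
  remainder 11/4*b ≠ 0; add g_3 = 11/4*b to the basis.

The other S-polynomials (S(f_1,g_3), S(f_2,g_3)) all reduce to 0 modulo the current basis, so we have a Gröbner basis.
Inter-reduce: drop elements whose leading term is divisible by another's, tail-reduce, and make monic.
Reduced Gröbner basis: {a - 2, b}.

Buchberger on the second generating set:
h_1 = 20*a - b - 40, LT = a.
h_2 = 4*a*b + 3*b, LT = a*b.

S(h_1,h_2): lcm = a*b. S = -1/20*b**2 - 11/4*b.
  leading term b**2: no divisor's leading term divides it; move -1/20*b**2 to the remainder.
  leading term b: no divisor's leading term divides it; move -11/4*b to the remainder.
  remainder -1/20*b**2 - 11/4*b ≠ 0; add k_3 = -1/20*b**2 - 11/4*b to the basis.

The other S-polynomials (S(h_1,k_3), S(h_2,k_3)) all reduce to 0 modulo the current basis, so we have a Gröbner basis.
Inter-reduce: drop elements whose leading term is divisible by another's, tail-reduce, and make monic.
Reduced Gröbner basis: {a - 1/20*b - 2, b**2 + 55*b}.

Since the reduced bases disagree, the two ideals are not the same.

No, the ideals differ.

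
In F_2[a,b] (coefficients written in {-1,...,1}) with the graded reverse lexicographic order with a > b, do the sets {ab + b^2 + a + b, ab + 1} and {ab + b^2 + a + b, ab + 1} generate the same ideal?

Yes, the ideals are equal.

Equality of ideals is decidable: compute both reduced Gröbner bases (unique for the ordering) and check whether they agree.
Buchberger on the first generating set:
f_1 = ab + b^2 + a + b, LT = ab.
f_2 = ab + 1, LT = ab.

S(f_1,f_2): lcm = ab. S = b^2 + a + b + 1.
  reduce S modulo (f_1, f_2):
  remainder b^2 + a + b + 1 ≠ 0; add g_3 = b^2 + a + b + 1 to the basis.

S(f_1,g_3): lcm = ab^2. S = b^3 + a^2 + b^2 + a.
  reduce S modulo (f_1, f_2, g_3):
  remainder a^2 + a + b + 1 ≠ 0; add g_4 = a^2 + a + b + 1 to the basis.

The other S-polynomials (S(f_2,g_3), S(f_1,g_4), S(f_2,g_4), S(g_3,g_4)) all reduce to 0 modulo the current basis, so we have a Gröbner basis.
Inter-reduce: drop elements whose leading term is divisible by another's, tail-reduce, and make monic.
Reduced Gröbner basis: {a^2 + a + b + 1, ab + 1, b^2 + a + b + 1}.

Buchberger on the second generating set:
h_1 = ab + b^2 + a + b, LT = ab.
h_2 = ab + 1, LT = ab.

S(h_1,h_2): lcm = ab. S = b^2 + a + b + 1.
  reduce S modulo (h_1, h_2):
  remainder b^2 + a + b + 1 ≠ 0; add k_3 = b^2 + a + b + 1 to the basis.

S(h_1,k_3): lcm = ab^2. S = b^3 + a^2 + b^2 + a.
  reduce S modulo (h_1, h_2, k_3):
  remainder a^2 + a + b + 1 ≠ 0; add k_4 = a^2 + a + b + 1 to the basis.

The other S-polynomials (S(h_2,k_3), S(h_1,k_4), S(h_2,k_4), S(k_3,k_4)) all reduce to 0 modulo the current basis, so we have a Gröbner basis.
Inter-reduce: drop elements whose leading term is divisible by another's, tail-reduce, and make monic.
Reduced Gröbner basis: {a^2 + a + b + 1, ab + 1, b^2 + a + b + 1}.

These coincide, so the ideals are equal.
The choice of monomial ordering does not affect the verdict — as long as both bases are computed under the same ordering, their equality decides ideal equality.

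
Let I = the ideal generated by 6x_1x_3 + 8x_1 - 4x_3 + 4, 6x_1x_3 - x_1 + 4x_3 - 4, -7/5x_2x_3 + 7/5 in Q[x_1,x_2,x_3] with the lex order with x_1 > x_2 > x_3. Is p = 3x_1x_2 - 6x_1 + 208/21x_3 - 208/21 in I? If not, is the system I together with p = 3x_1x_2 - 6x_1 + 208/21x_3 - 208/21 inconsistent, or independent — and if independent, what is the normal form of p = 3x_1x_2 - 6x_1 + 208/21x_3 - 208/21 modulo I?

First compute the reduced Gröbner basis of I by Buchberger's algorithm.
f_1 = 6x_1x_3 + 8x_1 - 4x_3 + 4, LT = x_1x_3.
f_2 = 6x_1x_3 - x_1 + 4x_3 - 4, LT = x_1x_3.
f_3 = -7/5x_2x_3 + 7/5, LT = x_2x_3.

S(f_1,f_2): lcm = x_1x_3. S = 3/2x_1 - 4/3x_3 + 4/3.
  leading term x_1: no divisor's leading term divides it; move 3/2x_1 to the remainder.
  leading term x_3: no divisor's leading term divides it; move -4/3x_3 to the remainder.
  leading term 1: no divisor's leading term divides it; move 4/3 to the remainder.
  remainder 3/2x_1 - 4/3x_3 + 4/3 ≠ 0; add h_4 = 3/2x_1 - 4/3x_3 + 4/3 to the basis.

S(f_1,f_3): lcm = x_1x_2x_3. S = 4/3x_1x_2 + x_1 - 2/3x_2x_3 + 2/3x_2.
  leading term x_1x_2: subtract (8/9x_2)·h_4 from 4/3x_1x_2 + x_1 - 2/3x_2x_3 + 2/3x_2 → x_1 + 14/27x_2x_3 - 14/27x_2
  leading term x_1: subtract (2/3)·h_4 from x_1 + 14/27x_2x_3 - 14/27x_2 → 14/27x_2x_3 - 14/27x_2 + 8/9x_3 - 8/9
  leading term x_2x_3: subtract (-10/27)·f_3 from 14/27x_2x_3 - 14/27x_2 + 8/9x_3 - 8/9 → -14/27x_2 + 8/9x_3 - 10/27
  leading term x_2: no divisor's leading term divides it; move -14/27x_2 to the remainder.
  leading term x_3: no divisor's leading term divides it; move 8/9x_3 to the remainder.
  leading term 1: no divisor's leading term divides it; move -10/27 to the remainder.
  remainder -14/27x_2 + 8/9x_3 - 10/27 ≠ 0; add h_5 = -14/27x_2 + 8/9x_3 - 10/27 to the basis.

S(f_1,h_4): lcm = x_1x_3. S = 4/3x_1 + 8/9x_3^2 - 14/9x_3 + 2/3.
  leading term x_1: subtract (8/9)·h_4 from 4/3x_1 + 8/9x_3^2 - 14/9x_3 + 2/3 → 8/9x_3^2 - 10/27x_3 - 14/27
  leading term x_3^2: no divisor's leading term divides it; move 8/9x_3^2 to the remainder.
  leading term x_3: no divisor's leading term divides it; move -10/27x_3 to the remainder.
  leading term 1: no divisor's leading term divides it; move -14/27 to the remainder.
  remainder 8/9x_3^2 - 10/27x_3 - 14/27 ≠ 0; add h_6 = 8/9x_3^2 - 10/27x_3 - 14/27 to the basis.

The other S-polynomials (S(f_2,f_3), S(f_2,h_4), S(f_3,h_4), S(f_1,h_5), S(f_2,h_5), S(f_3,h_5), S(h_4,h_5), S(f_1,h_6), S(f_2,h_6), S(f_3,h_6), S(h_4,h_6), S(h_5,h_6)) all reduce to 0 modulo the current basis, so we have a Gröbner basis.
Inter-reduce: drop elements whose leading term is divisible by another's, tail-reduce, and make monic.
Reduced Gröbner basis: {x_1 - 8/9x_3 + 8/9, x_2 - 12/7x_3 + 5/7, x_3^2 - 5/12x_3 - 7/12}.
Label its elements g_1 = x_1 - 8/9x_3 + 8/9, g_2 = x_2 - 12/7x_3 + 5/7, g_3 = x_3^2 - 5/12x_3 - 7/12.

Reduce p = 3x_1x_2 - 6x_1 + 208/21x_3 - 208/21 modulo G:
  leading term x_1x_2: subtract (3x_2)·g_1 from 3x_1x_2 - 6x_1 + 208/21x_3 - 208/21 → -6x_1 + 8/3x_2x_3 - 8/3x_2 + 208/21x_3 - 208/21
  leading term x_1: subtract (-6)·g_1 from -6x_1 + 8/3x_2x_3 - 8/3x_2 + 208/21x_3 - 208/21 → 8/3x_2x_3 - 8/3x_2 + 32/7x_3 - 32/7
  leading term x_2x_3: subtract (8/3x_3)·g_2 from 8/3x_2x_3 - 8/3x_2 + 32/7x_3 - 32/7 → -8/3x_2 + 32/7x_3^2 + 8/3x_3 - 32/7
  leading term x_2: subtract (-8/3)·g_2 from -8/3x_2 + 32/7x_3^2 + 8/3x_3 - 32/7 → 32/7x_3^2 - 40/21x_3 - 8/3
  leading term x_3^2: subtract (32/7)·g_3 from 32/7x_3^2 - 40/21x_3 - 8/3 → 0
  normal form = 0.
Since the normal form is 0, p ∈ I.

3x_1x_2 - 6x_1 + 208/21x_3 - 208/21 lies in I (it reduces to 0).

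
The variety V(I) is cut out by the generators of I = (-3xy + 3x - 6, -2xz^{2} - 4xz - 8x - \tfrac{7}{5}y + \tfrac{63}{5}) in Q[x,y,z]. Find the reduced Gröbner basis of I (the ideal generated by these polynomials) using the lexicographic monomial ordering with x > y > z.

G = {xy - x + 2, xz^{2} + 2xz + 4x + \tfrac{7}{10}y - \tfrac{63}{10}, y^{2} - 10y - \tfrac{20}{7}z^{2} - \tfrac{40}{7}z - \tfrac{17}{7}}

f_1 = -3xy + 3x - 6, LT = xy.
f_2 = -2xz^{2} - 4xz - 8x - \tfrac{7}{5}y + \tfrac{63}{5}, LT = xz^{2}.

S(f_1,f_2): lcm = xyz^{2}. S = -2xyz - 4xy - xz^{2} - \tfrac{7}{10}y^{2} + \tfrac{63}{10}y + 2z^{2}.
  reduce S modulo (f_1, f_2):
  remainder -\tfrac{7}{10}y^{2} + 7y + 2z^{2} + 4z + \tfrac{17}{10} ≠ 0; add g_3 = -\tfrac{7}{10}y^{2} + 7y + 2z^{2} + 4z + \tfrac{17}{10} to the basis.

The other S-polynomials (S(f_1,g_3), S(f_2,g_3)) all reduce to 0 modulo the current basis, so we have a Gröbner basis.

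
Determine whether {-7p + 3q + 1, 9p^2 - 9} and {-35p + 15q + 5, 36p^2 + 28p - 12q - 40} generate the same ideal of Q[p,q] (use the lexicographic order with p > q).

For a fixed monomial order, each ideal has a unique reduced Gröbner basis; comparing bases decides equality.
Buchberger on the first generating set:
f_1 = -7p + 3q + 1, LT = p.
f_2 = 9p^2 - 9, LT = p^2.

S(f_1,f_2): lcm = p^2. S = -3/7pq - 1/7p + 1.
  leading term pq: subtract (3/49q)·f_1 from -3/7pq - 1/7p + 1 → -1/7p - 9/49q^2 - 3/49q + 1
  leading term p: subtract (1/49)·f_1 from -1/7p - 9/49q^2 - 3/49q + 1 → -9/49q^2 - 6/49q + 48/49
  leading term q^2: no divisor's leading term divides it; move -9/49q^2 to the remainder.
  leading term q: no divisor's leading term divides it; move -6/49q to the remainder.
  leading term 1: no divisor's leading term divides it; move 48/49 to the remainder.
  remainder -9/49q^2 - 6/49q + 48/49 ≠ 0; add g_3 = -9/49q^2 - 6/49q + 48/49 to the basis.

S(f_1,g_3): leading monomials are coprime, so the S-polynomial reduces to 0 (Buchberger's first criterion).
S(f_2,g_3): leading monomials are coprime, so the S-polynomial reduces to 0 (Buchberger's first criterion).
Every S-polynomial of the final basis reduces to 0, so we have a Gröbner basis.
Inter-reduce: drop elements whose leading term is divisible by another's, tail-reduce, and make monic.
Reduced Gröbner basis: {p - 3/7q - 1/7, q^2 + 2/3q - 16/3}.

Buchberger on the second generating set:
h_1 = -35p + 15q + 5, LT = p.
h_2 = 36p^2 + 28p - 12q - 40, LT = p^2.

S(h_1,h_2): lcm = p^2. S = -3/7pq - 58/63p + 1/3q + 10/9.
  leading term pq: subtract (3/245q)·h_1 from -3/7pq - 58/63p + 1/3q + 10/9 → -58/63p - 9/49q^2 + 40/147q + 10/9
  leading term p: subtract (58/2205)·h_1 from -58/63p - 9/49q^2 + 40/147q + 10/9 → -9/49q^2 - 6/49q + 48/49
  leading term q^2: no divisor's leading term divides it; move -9/49q^2 to the remainder.
  leading term q: no divisor's leading term divides it; move -6/49q to the remainder.
  leading term 1: no divisor's leading term divides it; move 48/49 to the remainder.
  remainder -9/49q^2 - 6/49q + 48/49 ≠ 0; add k_3 = -9/49q^2 - 6/49q + 48/49 to the basis.

S(h_1,k_3): leading monomials are coprime, so the S-polynomial reduces to 0 (Buchberger's first criterion).
S(h_2,k_3): leading monomials are coprime, so the S-polynomial reduces to 0 (Buchberger's first criterion).
Every S-polynomial of the final basis reduces to 0, so we have a Gröbner basis.
Inter-reduce: drop elements whose leading term is divisible by another's, tail-reduce, and make monic.
Reduced Gröbner basis: {p - 3/7q - 1/7, q^2 + 2/3q - 16/3}.

Same reduced basis, so the two generating sets span the same ideal.

Yes, the ideals are equal.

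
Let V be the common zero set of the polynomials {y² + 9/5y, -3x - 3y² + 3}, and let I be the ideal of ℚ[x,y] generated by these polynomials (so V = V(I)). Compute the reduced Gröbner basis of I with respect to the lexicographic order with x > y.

G = {x - 9/5y - 1, y² + 9/5y}

Buchberger's algorithm terminates because the ascending chain of leading-term ideals stabilizes.

f_1 = y² + 9/5y, LT = y².
f_2 = -3x - 3y² + 3, LT = x.

The S-polynomials (S(f_1,f_2)) all reduce to 0 modulo the current basis, so we have a Gröbner basis.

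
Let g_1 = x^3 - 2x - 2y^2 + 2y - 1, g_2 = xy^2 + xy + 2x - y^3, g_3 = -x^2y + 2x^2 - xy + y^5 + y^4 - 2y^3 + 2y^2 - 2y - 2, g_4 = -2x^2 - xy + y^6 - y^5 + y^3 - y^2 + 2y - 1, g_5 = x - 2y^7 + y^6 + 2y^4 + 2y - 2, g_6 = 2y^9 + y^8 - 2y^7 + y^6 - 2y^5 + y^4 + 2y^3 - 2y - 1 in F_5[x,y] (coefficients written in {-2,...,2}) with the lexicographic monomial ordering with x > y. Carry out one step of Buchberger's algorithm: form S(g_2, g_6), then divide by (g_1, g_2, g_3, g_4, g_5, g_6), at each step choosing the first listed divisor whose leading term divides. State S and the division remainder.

lcm(LM(g_2), LM(g_6)) = xy^9.
S = (lcm/LT(g_2))·g_2 − (lcm/LT(g_6))·g_6 = -2xy^8 - 2xy^7 + 2xy^6 + xy^5 + 2xy^4 - xy^3 + xy - 2x - y^10.
Reduce S modulo (g_1, g_2, g_3, g_4, g_5, g_6) in that order:
  leading term xy^8: subtract (-2y^6)·g_2 from -2xy^8 - 2xy^7 + 2xy^6 + xy^5 + 2xy^4 - xy^3 + xy - 2x - y^10 → xy^6 + xy^5 + 2xy^4 - xy^3 + xy - 2x - y^10 - 2y^9
  leading term xy^6: subtract (y^4)·g_2 from xy^6 + xy^5 + 2xy^4 - xy^3 + xy - 2x - y^10 - 2y^9 → -xy^3 + xy - 2x - y^10 - 2y^9 + y^7
  leading term xy^3: subtract (-y)·g_2 from -xy^3 + xy - 2x - y^10 - 2y^9 + y^7 → xy^2 - 2xy - 2x - y^10 - 2y^9 + y^7 - y^4
  leading term xy^2: subtract (1)·g_2 from xy^2 - 2xy - 2x - y^10 - 2y^9 + y^7 - y^4 → 2xy + x - y^10 - 2y^9 + y^7 - y^4 + y^3
  leading term xy: subtract (2y)·g_5 from 2xy + x - y^10 - 2y^9 + y^7 - y^4 + y^3 → x - y^10 - 2y^9 - y^8 - y^7 + y^5 - y^4 + y^3 + y^2 - y
  leading term x: subtract (1)·g_5 from x - y^10 - 2y^9 - y^8 - y^7 + y^5 - y^4 + y^3 + y^2 - y → -y^10 - 2y^9 - y^8 + y^7 - y^6 + y^5 + 2y^4 + y^3 + y^2 + 2y + 2
  leading term y^10: subtract (2y)·g_6 from -y^10 - 2y^9 - y^8 + y^7 - y^6 + y^5 + 2y^4 + y^3 + y^2 + 2y + 2 → y^9 - 2y^8 - y^7 - 2y^6 - y^5 - 2y^4 + y^3 - y + 2
  leading term y^9: subtract (-2)·g_6 from y^9 - 2y^8 - y^7 - 2y^6 - y^5 - 2y^4 + y^3 - y + 2 → 0
The remainder is 0, so this S-polynomial contributes no new basis element.

S(g_2, g_6) = -2xy^8 - 2xy^7 + 2xy^6 + xy^5 + 2xy^4 - xy^3 + xy - 2x - y^10; remainder on division = 0.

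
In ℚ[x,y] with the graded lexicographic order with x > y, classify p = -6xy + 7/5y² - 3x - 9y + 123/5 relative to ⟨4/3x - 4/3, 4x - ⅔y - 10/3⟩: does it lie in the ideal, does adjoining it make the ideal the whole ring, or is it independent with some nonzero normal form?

First compute the reduced Gröbner basis of I by Buchberger's algorithm.
f_1 = 4/3x - 4/3, LT = x.
f_2 = 4x - ⅔y - 10/3, LT = x.

S(f_1,f_2): lcm = x. S = ⅙y - ⅙.
  reduce S modulo (f_1, f_2):
  remainder ⅙y - ⅙ ≠ 0; add h_3 = ⅙y - ⅙ to the basis.

The other S-polynomials (S(f_1,h_3), S(f_2,h_3)) all reduce to 0 modulo the current basis, so we have a Gröbner basis.
Inter-reduce: drop elements whose leading term is divisible by another's, tail-reduce, and make monic.
Reduced Gröbner basis: {x - 1, y - 1}.
Label its elements g_1 = x - 1, g_2 = y - 1.

Reduce p = -6xy + 7/5y² - 3x - 9y + 123/5 modulo G:
  leading term xy: subtract (-6y)·g_1 from -6xy + 7/5y² - 3x - 9y + 123/5 → 7/5y² - 3x - 15y + 123/5
  leading term y²: subtract (7/5y)·g_2 from 7/5y² - 3x - 15y + 123/5 → -3x - 68/5y + 123/5
  leading term x: subtract (-3)·g_1 from -3x - 68/5y + 123/5 → -68/5y + 108/5
  leading term y: subtract (-68/5)·g_2 from -68/5y + 108/5 → 8
  leading term 1: no divisor's leading term divides it; move 8 to the remainder.
  normal form = 8.
The normal form is nonzero, so p ∉ I. Since p minus its normal form lies in I, I + (p) = I + (r) where r = 8; decide whether this ideal is the whole ring.
Here r = 8 is a nonzero constant, hence a unit: 1 ∈ I + (p), the Gröbner basis of I + (p) is {1}, and the enlarged system has no common solution — adjoining p is inconsistent.

Adjoining -6xy + 7/5y² - 3x - 9y + 123/5 makes the ideal the whole ring: the system is inconsistent.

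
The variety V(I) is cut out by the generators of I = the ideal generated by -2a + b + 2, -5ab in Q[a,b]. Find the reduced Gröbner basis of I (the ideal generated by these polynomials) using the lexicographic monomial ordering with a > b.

G = {a - 1/2b - 1, b^2 + 2b}

f_1 = -2a + b + 2, LT = a.
f_2 = -5ab, LT = ab.

S(f_1,f_2): lcm = ab. S = -1/2b^2 - b.
  reduce S modulo (f_1, f_2):
  remainder -1/2b^2 - b ≠ 0; add g_3 = -1/2b^2 - b to the basis.

The other S-polynomials (S(f_1,g_3), S(f_2,g_3)) all reduce to 0 modulo the current basis, so we have a Gröbner basis.
Inter-reduce: drop elements whose leading term is divisible by another's, tail-reduce, and make monic.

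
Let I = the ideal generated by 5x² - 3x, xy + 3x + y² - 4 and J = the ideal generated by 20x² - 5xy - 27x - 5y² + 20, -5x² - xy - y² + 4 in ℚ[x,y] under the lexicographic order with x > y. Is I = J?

Since reduced Gröbner bases are canonical representatives of ideals under a given ordering, it suffices to compute and compare them.
Buchberger on the first generating set:
f_1 = 5x² - 3x, LT = x².
f_2 = xy + 3x + y² - 4, LT = xy.

S(f_1,f_2): lcm = x²y. S = -3x² - xy² - ⅗xy + 4x.
  reduce S modulo (f_1, f_2):
  remainder -5x + y³ - 12/5y² - 4y + 48/5 ≠ 0; add g_3 = -5x + y³ - 12/5y² - 4y + 48/5 to the basis.

S(f_1,g_3): lcm = x². S = ⅕xy³ - 12/25xy² - ⅘xy + 33/25x.
  reduce S modulo (f_1, f_2, g_3):
  remainder -⅕y⁴ - 3/25y³ + 31/25y² + 12/25y - 44/25 ≠ 0; add g_4 = -⅕y⁴ - 3/25y³ + 31/25y² + 12/25y - 44/25 to the basis.

The other S-polynomials (S(f_2,g_3), S(f_1,g_4), S(f_2,g_4), S(g_3,g_4)) all reduce to 0 modulo the current basis, so we have a Gröbner basis.
Inter-reduce: drop elements whose leading term is divisible by another's, tail-reduce, and make monic.
Reduced Gröbner basis: {x - ⅕y³ + 12/25y² + ⅘y - 48/25, y⁴ + ⅗y³ - 31/5y² - 12/5y + 44/5}.

Buchberger on the second generating set:
h_1 = 20x² - 5xy - 27x - 5y² + 20, LT = x².
h_2 = -5x² - xy - y² + 4, LT = x².

S(h_1,h_2): lcm = x². S = -9/20xy - 27/20x - 9/20y² + 9/5.
  reduce S modulo (h_1, h_2):
  remainder -9/20xy - 27/20x - 9/20y² + 9/5 ≠ 0; add k_3 = -9/20xy - 27/20x - 9/20y² + 9/5 to the basis.

S(h_1,k_3): lcm = x²y. S = -3x² - 5/4xy² - 27/20xy + 4x - ¼y³ + y.
  reduce S modulo (h_1, h_2, k_3):
  remainder -5x + y³ - 12/5y² - 4y + 48/5 ≠ 0; add k_4 = -5x + y³ - 12/5y² - 4y + 48/5 to the basis.

S(h_1,k_4): lcm = x². S = ⅕xy³ - 12/25xy² - 21/20xy + 57/100x - ¼y² + 1.
  reduce S modulo (h_1, h_2, k_3, k_4):
  remainder -⅕y⁴ - 3/25y³ + 31/25y² + 12/25y - 44/25 ≠ 0; add k_5 = -⅕y⁴ - 3/25y³ + 31/25y² + 12/25y - 44/25 to the basis.

The other S-polynomials (S(h_2,k_3), S(h_2,k_4), S(k_3,k_4), S(h_1,k_5), S(h_2,k_5), S(k_3,k_5), S(k_4,k_5)) all reduce to 0 modulo the current basis, so we have a Gröbner basis.
Inter-reduce: drop elements whose leading term is divisible by another's, tail-reduce, and make monic.
Reduced Gröbner basis: {x - ⅕y³ + 12/25y² + ⅘y - 48/25, y⁴ + ⅗y³ - 31/5y² - 12/5y + 44/5}.

Same reduced basis, so the two generating sets span the same ideal.

Yes, the ideals are equal.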